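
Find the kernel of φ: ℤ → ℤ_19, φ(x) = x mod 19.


Kernel = preimage of identity
ker(φ) = {x ∈ ℤ : x ≡ 0 (mod 19)} = 19ℤ = {0, ±19, ±38, ...}

ker(φ) = 19ℤ


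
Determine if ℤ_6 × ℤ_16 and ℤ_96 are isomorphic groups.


Comparing ℤ_6 × ℤ_16 and ℤ_96:
gcd(6,16) = 2 ≠ 1. Max element order in ℤ_6×ℤ_16 is lcm(6,16) = 48 < 96, so it has no element of order 96

No, ℤ_6 × ℤ_16 ≇ ℤ_96


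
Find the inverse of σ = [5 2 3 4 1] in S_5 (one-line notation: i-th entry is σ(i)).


To find σ⁻¹, swap domain and range:
σ(1) = 5 → σ⁻¹(5) = 1
σ(2) = 2 → σ⁻¹(2) = 2
σ(3) = 3 → σ⁻¹(3) = 3
σ(4) = 4 → σ⁻¹(4) = 4
σ(5) = 1 → σ⁻¹(1) = 5

σ⁻¹ = [5 2 3 4 1]


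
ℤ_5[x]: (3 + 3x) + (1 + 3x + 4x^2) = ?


Add coefficients mod 5:
x^0: 3 + 1 = 4 (mod 5)
x^1: 3 + 3 = 1 (mod 5)
x^2: 0 + 4 = 4 (mod 5)
Result: 4 + x + 4x^2

f + g = 4 + x + 4x^2


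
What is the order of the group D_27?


|D_n| = 2n (n rotations and n reflections)
|D_27| = 2×27 = 54

|D_27| = 54


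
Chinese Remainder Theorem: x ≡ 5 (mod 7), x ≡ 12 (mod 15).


m₁ = 7, m₂ = 15, gcd = 1, so CRT applies. M = m₁·m₂ = 105
Let M₁ = M/m₁ = 15, M₂ = M/m₂ = 7
Find y₁ ≡ M₁⁻¹ (mod m₁): 15⁻¹ ≡ 1 (mod 7)
Find y₂ ≡ M₂⁻¹ (mod m₂): 7⁻¹ ≡ 13 (mod 15)
x = a₁·M₁·y₁ + a₂·M₂·y₂ = 5·15·1 + 12·7·13 = 1167
Reduce mod 105: x ≡ 12
Check: 12 mod 7 = 5 ✓, 12 mod 15 = 12 ✓

x ≡ 12 (mod 105)


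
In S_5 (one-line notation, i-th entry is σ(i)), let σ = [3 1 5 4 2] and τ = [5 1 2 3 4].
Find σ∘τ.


σ∘τ: apply τ first, then σ
1 →τ 5 →σ 2
2 →τ 1 →σ 3
3 →τ 2 →σ 1
4 →τ 3 →σ 5
5 →τ 4 →σ 4

σ∘τ = [2 3 1 5 4]


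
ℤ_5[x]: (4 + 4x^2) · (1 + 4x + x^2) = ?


Expand and collect like terms; reduce coefficients mod 5:
x^0: 4·1 = 4 ≡ 4 (mod 5)
x^1: 4·4 + 0·1 = 16 ≡ 1 (mod 5)
x^2: 4·1 + 0·4 + 4·1 = 8 ≡ 3 (mod 5)
x^3: 0·1 + 4·4 = 16 ≡ 1 (mod 5)
x^4: 4·1 = 4 ≡ 4 (mod 5)
Result: 4 + x + 3x^2 + x^3 + 4x^4

f · g = 4 + x + 3x^2 + x^3 + 4x^4


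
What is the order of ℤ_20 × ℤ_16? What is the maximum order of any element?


|ℤ_20 × ℤ_16| = 20 × 16 = 320
Max element order = lcm(20,16) = 80
Cyclic? No (gcd=4)

|ℤ_20×ℤ_16| = 320, max element order = 80


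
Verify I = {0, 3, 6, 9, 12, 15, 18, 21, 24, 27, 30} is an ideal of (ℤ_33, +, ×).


Check ideal conditions for I = {0, 3, 6, 9, 12, 15, 18, 21, 24, 27, 30} in ℤ_33:
(1) I is an additive subgroup? Yes
(2) For r ∈ ℤ_33 and a ∈ I: r·a ∈ I? Yes

Yes, I is an ideal of ℤ_33


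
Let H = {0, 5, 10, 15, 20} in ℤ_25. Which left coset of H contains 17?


17 + H = {17 + h (mod 25) : h ∈ H}
17+0=17, 17+5=22, 17+10=2, 17+15=7, 17+20=12
17 + H = {2, 7, 12, 17, 22} = 2 + H

17 + H = {2, 7, 12, 17, 22}


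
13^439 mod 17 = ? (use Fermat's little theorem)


Fermat's little theorem: if p is prime and gcd(a,p)=1, then a^(p-1) ≡ 1 (mod p)
p = 17 is prime, gcd(13,17) = 1
Reduce exponent: 439 mod 16 = 7
So 13^439 ≡ 13^7 (mod 17)
13^7 mod 17 = 4

13^439 ≡ 4 (mod 17)


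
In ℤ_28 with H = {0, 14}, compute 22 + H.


22 + H = {22 + h (mod 28) : h ∈ H}
22+0=22, 22+14=8
22 + H = {8, 22} = 8 + H

22 + H = {8, 22}


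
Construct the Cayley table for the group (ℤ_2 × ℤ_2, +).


Elements: {(0,0), (0,1), (1,0), (1,1)}
Operation: componentwise addition mod (2, 2)
Entry (a, b) = ((a₁+b₁) mod 2, (a₂+b₂) mod 2)

Cayley table:
      | (0,0) | (0,1) | (1,0) | (1,1)
(0,0) | (0,0) | (0,1) | (1,0) | (1,1)
(0,1) | (0,1) | (0,0) | (1,1) | (1,0)
(1,0) | (1,0) | (1,1) | (0,0) | (0,1)
(1,1) | (1,1) | (1,0) | (0,1) | (0,0)


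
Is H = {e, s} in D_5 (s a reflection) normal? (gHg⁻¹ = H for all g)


H = {e, s} in D_5 (s a reflection)
r·s·r⁻¹ = sr⁻² ≠ s for n ≥ 3, so {e, s} is not closed under conjugation

No, not a normal subgroup


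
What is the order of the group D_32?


|D_n| = 2n (n rotations and n reflections)
|D_32| = 2×32 = 64

|D_32| = 64


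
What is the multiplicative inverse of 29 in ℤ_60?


Use the extended Euclidean algorithm to write 1 = 29·s + 60·t; then s mod 60 is the inverse.
Euclidean algorithm:
  29 = 0·60 + 29
  60 = 2·29 + 2
  29 = 14·2 + 1
  2 = 2·1 + 0
gcd(29,60) = 1
Back-substitution gives: 29·(29) + 60·(-14) = 1
So 29⁻¹ ≡ 29 ≡ 29 (mod 60)
Check: 29 × 29 = 841 ≡ 1 (mod 60) ✓

29⁻¹ ≡ 29 (mod 60)


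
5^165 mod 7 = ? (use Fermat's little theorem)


Fermat's little theorem: if p is prime and gcd(a,p)=1, then a^(p-1) ≡ 1 (mod p)
p = 7 is prime, gcd(5,7) = 1
Reduce exponent: 165 mod 6 = 3
So 5^165 ≡ 5^3 (mod 7)
5^3 mod 7 = 6

5^165 ≡ 6 (mod 7)


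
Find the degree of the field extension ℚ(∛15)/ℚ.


∛15 has minimal polynomial x³ - 15 (irreducible over ℚ since 15 is not a perfect cube)

[ℚ(∛15)/ℚ] = 3


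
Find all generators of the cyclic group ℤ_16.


g generates ℤ_n iff gcd(g,n) = 1
Checking each g ∈ {1,...,15}:
gcd(1,16) = 1
gcd(2,16) = 2
gcd(3,16) = 1
gcd(4,16) = 4
gcd(5,16) = 1
gcd(6,16) = 2
gcd(7,16) = 1
gcd(8,16) = 8
gcd(9,16) = 1
gcd(10,16) = 2
gcd(11,16) = 1
gcd(12,16) = 4
gcd(13,16) = 1
gcd(14,16) = 2
gcd(15,16) = 1
Generators: {1, 3, 5, 7, 9, 11, 13, 15}
Number of generators = φ(16) = 8

Generators of ℤ_16 = {1, 3, 5, 7, 9, 11, 13, 15}


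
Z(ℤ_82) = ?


Z(G) = {g ∈ G | gx = xg for all x ∈ G}
ℤ_82 is abelian, so Z(G) = G

Z(ℤ_82) = ℤ_82


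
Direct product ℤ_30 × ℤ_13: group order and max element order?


|ℤ_30 × ℤ_13| = 30 × 13 = 390
Max element order = lcm(30,13) = 390
Cyclic? Yes (gcd=1)

|ℤ_30×ℤ_13| = 390, max element order = 390


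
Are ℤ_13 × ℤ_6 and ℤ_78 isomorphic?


Comparing ℤ_13 × ℤ_6 and ℤ_78:
gcd(13,6) = 1, so ℤ_13 × ℤ_6 ≅ ℤ_78 (CRT)

Yes, ℤ_13 × ℤ_6 ≅ ℤ_78


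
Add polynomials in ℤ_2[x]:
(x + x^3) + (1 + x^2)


Add coefficients mod 2:
x^0: 0 + 1 = 1 (mod 2)
x^1: 1 + 0 = 1 (mod 2)
x^2: 0 + 1 = 1 (mod 2)
x^3: 1 + 0 = 1 (mod 2)
Result: 1 + x + x^2 + x^3

f + g = 1 + x + x^2 + x^3


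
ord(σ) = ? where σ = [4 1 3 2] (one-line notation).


Cycle decomposition: (1 4 2)
Cycle lengths: 3
Order = lcm(3) = 3

ord(σ) = 3


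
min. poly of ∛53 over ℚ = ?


∛53 satisfies x³ - 53 = 0, irreducible over ℚ (no rational root; 53 is not a perfect cube)

Minimal polynomial: x³ - 53


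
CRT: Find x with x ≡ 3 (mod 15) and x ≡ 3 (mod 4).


m₁ = 15, m₂ = 4, gcd = 1, so CRT applies. M = m₁·m₂ = 60
Let M₁ = M/m₁ = 4, M₂ = M/m₂ = 15
Find y₁ ≡ M₁⁻¹ (mod m₁): 4⁻¹ ≡ 4 (mod 15)
Find y₂ ≡ M₂⁻¹ (mod m₂): 15⁻¹ ≡ 3 (mod 4)
x = a₁·M₁·y₁ + a₂·M₂·y₂ = 3·4·4 + 3·15·3 = 183
Reduce mod 60: x ≡ 3
Check: 3 mod 15 = 3 ✓, 3 mod 4 = 3 ✓

x ≡ 3 (mod 60)


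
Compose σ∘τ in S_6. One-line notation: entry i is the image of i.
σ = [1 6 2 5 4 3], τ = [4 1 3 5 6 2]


σ∘τ: apply τ first, then σ
1 →τ 4 →σ 5
2 →τ 1 →σ 1
3 →τ 3 →σ 2
4 →τ 5 →σ 4
5 →τ 6 →σ 3
6 →τ 2 →σ 6

σ∘τ = [5 1 2 4 3 6]


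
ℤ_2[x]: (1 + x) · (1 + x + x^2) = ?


Expand and collect like terms; reduce coefficients mod 2:
x^0: 1·1 = 1 ≡ 1 (mod 2)
x^1: 1·1 + 1·1 = 2 ≡ 0 (mod 2)
x^2: 1·1 + 1·1 = 2 ≡ 0 (mod 2)
x^3: 1·1 = 1 ≡ 1 (mod 2)
Result: 1 + x^3

f · g = 1 + x^3


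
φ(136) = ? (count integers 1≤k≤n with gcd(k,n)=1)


Factor n: 136 = 2^3 × 17
φ(n) = n · ∏(1 - 1/p) over distinct primes p | n
φ(136) = 136 · (1 - 1/2) · (1 - 1/17) = 64

φ(136) = 64


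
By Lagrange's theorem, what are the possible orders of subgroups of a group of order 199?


Lagrange's theorem: |H| divides |G|
|G| = 199
Divisors of 199: 1, 199

Possible subgroup orders: {1, 199}


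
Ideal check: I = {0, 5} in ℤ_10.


Check ideal conditions for I = {0, 5} in ℤ_10:
(1) I is an additive subgroup? Yes
(2) For r ∈ ℤ_10 and a ∈ I: r·a ∈ I? Yes

Yes, I is an ideal of ℤ_10


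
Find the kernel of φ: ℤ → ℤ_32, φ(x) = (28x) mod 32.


Kernel = preimage of identity
ker(φ) = {x ∈ ℤ : 28x ≡ 0 (mod 32)}. gcd(28,32) = 4, so 28x ≡ 0 (mod 32) ⟺ x ≡ 0 (mod 32/4 = 8). Hence ker(φ) = 8ℤ

ker(φ) = 8ℤ


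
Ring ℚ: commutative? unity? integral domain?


ℚ is a field: commutative, has unity, every nonzero element is a unit (hence an integral domain)
Commutative: Yes
Integral domain: Yes
Has unity: Yes

ℚ: Commutative=Yes, Unity=Yes


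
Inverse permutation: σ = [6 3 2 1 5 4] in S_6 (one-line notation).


To find σ⁻¹, swap domain and range:
σ(1) = 6 → σ⁻¹(6) = 1
σ(2) = 3 → σ⁻¹(3) = 2
σ(3) = 2 → σ⁻¹(2) = 3
σ(4) = 1 → σ⁻¹(1) = 4
σ(5) = 5 → σ⁻¹(5) = 5
σ(6) = 4 → σ⁻¹(4) = 6

σ⁻¹ = [4 3 2 6 5 1]


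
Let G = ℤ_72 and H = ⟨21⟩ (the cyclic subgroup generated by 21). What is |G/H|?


|⟨21⟩| = n / gcd(21, 72) = 72 / 3 = 24
H is normal (ℤ_72 is abelian).
|G/H| = |G| / |H| = 72 / 24 = 3

|G/H| = 3


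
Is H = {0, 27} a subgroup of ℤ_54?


Subgroup test for H = {0, 27} in (ℤ_54, +):
(1) 0 ∈ H? Yes
(2) Closure: for all a,b ∈ H, (a+b) mod 54 ∈ H? Yes
(3) Inverses: for all a ∈ H, -a mod 54 ∈ H? Yes

Yes, H is a subgroup of ℤ_54


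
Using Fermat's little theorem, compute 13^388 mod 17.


Fermat's little theorem: if p is prime and gcd(a,p)=1, then a^(p-1) ≡ 1 (mod p)
p = 17 is prime, gcd(13,17) = 1
Reduce exponent: 388 mod 16 = 4
So 13^388 ≡ 13^4 (mod 17)
13^4 mod 17 = 1

13^388 ≡ 1 (mod 17)


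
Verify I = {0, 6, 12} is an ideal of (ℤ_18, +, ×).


Check ideal conditions for I = {0, 6, 12} in ℤ_18:
(1) I is an additive subgroup? Yes
(2) For r ∈ ℤ_18 and a ∈ I: r·a ∈ I? Yes

Yes, I is an ideal of ℤ_18


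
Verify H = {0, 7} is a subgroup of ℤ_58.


Subgroup test for H = {0, 7} in (ℤ_58, +):
(1) 0 ∈ H? Yes
(2) Closure: for all a,b ∈ H, (a+b) mod 58 ∈ H? No  [counterexample: 7 + 7 = 14 ∉ H]
(3) Inverses: for all a ∈ H, -a mod 58 ∈ H? No

No, H is not a subgroup of ℤ_58


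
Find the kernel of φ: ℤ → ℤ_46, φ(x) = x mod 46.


Kernel = preimage of identity
ker(φ) = {x ∈ ℤ : x ≡ 0 (mod 46)} = 46ℤ = {0, ±46, ±92, ...}

ker(φ) = 46ℤ


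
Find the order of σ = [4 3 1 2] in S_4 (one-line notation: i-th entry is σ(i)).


Cycle decomposition: (1 4 2 3)
Cycle lengths: 4
Order = lcm(4) = 4

ord(σ) = 4


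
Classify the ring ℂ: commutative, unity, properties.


ℂ is a field: commutative, has unity, every nonzero element is a unit (hence an integral domain)
Commutative: Yes
Integral domain: Yes
Has unity: Yes

ℂ: Commutative=Yes, Unity=Yes


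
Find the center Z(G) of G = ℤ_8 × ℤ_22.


Z(G) = {g ∈ G | gx = xg for all x ∈ G}
Direct product of abelian groups is abelian, so Z(G) = G

Z(ℤ_8 × ℤ_22) = ℤ_8 × ℤ_22


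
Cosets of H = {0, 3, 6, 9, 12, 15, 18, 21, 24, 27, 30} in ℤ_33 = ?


H = {0, 3, 6, 9, 12, 15, 18, 21, 24, 27, 30}, |H| = 11
Number of cosets = |G|/|H| = 33/11 = 3
0 + H = {0, 3, 6, 9, 12, 15, 18, 21, 24, 27, 30}
1 + H = {1, 4, 7, 10, 13, 16, 19, 22, 25, 28, 31}
2 + H = {2, 5, 8, 11, 14, 17, 20, 23, 26, 29, 32}

Cosets: 0+H={0,3,6,9,12,15,18,21,24,27,30}; 1+H={1,4,7,10,13,16,19,22,25,28,31}; 2+H={2,5,8,11,14,17,20,23,26,29,32}


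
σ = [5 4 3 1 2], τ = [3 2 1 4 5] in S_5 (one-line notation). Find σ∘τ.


σ∘τ: apply τ first, then σ
1 →τ 3 →σ 3
2 →τ 2 →σ 4
3 →τ 1 →σ 5
4 →τ 4 →σ 1
5 →τ 5 →σ 2

σ∘τ = [3 4 5 1 2]


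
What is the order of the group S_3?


|S_n| = n! (number of permutations of n symbols)
|S_3| = 3! = 6

|S_3| = 6


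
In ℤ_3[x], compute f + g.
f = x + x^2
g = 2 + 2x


Add coefficients mod 3:
x^0: 0 + 2 = 2 (mod 3)
x^1: 1 + 2 = 0 (mod 3)
x^2: 1 + 0 = 1 (mod 3)
Result: 2 + x^2

f + g = 2 + x^2


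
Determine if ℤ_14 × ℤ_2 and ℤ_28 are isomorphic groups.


Comparing ℤ_14 × ℤ_2 and ℤ_28:
gcd(14,2) = 2 ≠ 1. Max element order in ℤ_14×ℤ_2 is lcm(14,2) = 14 < 28, so it has no element of order 28

No, ℤ_14 × ℤ_2 ≇ ℤ_28


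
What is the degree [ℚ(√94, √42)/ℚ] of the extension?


[ℚ(√94,√42):ℚ] = [ℚ(√94,√42):ℚ(√94)]·[ℚ(√94):ℚ] = 2·2 = 4

[ℚ(√94, √42)/ℚ] = 4


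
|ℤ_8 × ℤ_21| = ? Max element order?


|ℤ_8 × ℤ_21| = 8 × 21 = 168
Max element order = lcm(8,21) = 168
Cyclic? Yes (gcd=1)

|ℤ_8×ℤ_21| = 168, max element order = 168


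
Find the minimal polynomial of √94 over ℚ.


√94 satisfies x² - 94 = 0, irreducible over ℚ since 94 is squarefree

Minimal polynomial: x² - 94


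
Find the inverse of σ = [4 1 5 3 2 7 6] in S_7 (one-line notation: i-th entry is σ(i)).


To find σ⁻¹, swap domain and range:
σ(1) = 4 → σ⁻¹(4) = 1
σ(2) = 1 → σ⁻¹(1) = 2
σ(3) = 5 → σ⁻¹(5) = 3
σ(4) = 3 → σ⁻¹(3) = 4
σ(5) = 2 → σ⁻¹(2) = 5
σ(6) = 7 → σ⁻¹(7) = 6
σ(7) = 6 → σ⁻¹(6) = 7

σ⁻¹ = [2 5 4 1 3 7 6]


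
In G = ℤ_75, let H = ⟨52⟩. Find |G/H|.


|⟨52⟩| = n / gcd(52, 75) = 75 / 1 = 75
H is normal (ℤ_75 is abelian).
|G/H| = |G| / |H| = 75 / 75 = 1

|G/H| = 1


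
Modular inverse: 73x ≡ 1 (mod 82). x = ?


Use the extended Euclidean algorithm to write 1 = 73·s + 82·t; then s mod 82 is the inverse.
Euclidean algorithm:
  73 = 0·82 + 73
  82 = 1·73 + 9
  73 = 8·9 + 1
  9 = 9·1 + 0
gcd(73,82) = 1
Back-substitution gives: 73·(9) + 82·(-8) = 1
So 73⁻¹ ≡ 9 ≡ 9 (mod 82)
Check: 73 × 9 = 657 ≡ 1 (mod 82) ✓

73⁻¹ ≡ 9 (mod 82)


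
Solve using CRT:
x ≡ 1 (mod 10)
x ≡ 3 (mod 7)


m₁ = 10, m₂ = 7, gcd = 1, so CRT applies. M = m₁·m₂ = 70
Let M₁ = M/m₁ = 7, M₂ = M/m₂ = 10
Find y₁ ≡ M₁⁻¹ (mod m₁): 7⁻¹ ≡ 3 (mod 10)
Find y₂ ≡ M₂⁻¹ (mod m₂): 10⁻¹ ≡ 5 (mod 7)
x = a₁·M₁·y₁ + a₂·M₂·y₂ = 1·7·3 + 3·10·5 = 171
Reduce mod 70: x ≡ 31
Check: 31 mod 10 = 1 ✓, 31 mod 7 = 3 ✓

x ≡ 31 (mod 70)


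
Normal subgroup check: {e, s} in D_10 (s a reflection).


H = {e, s} in D_10 (s a reflection)
r·s·r⁻¹ = sr⁻² ≠ s for n ≥ 3, so {e, s} is not closed under conjugation

No, not a normal subgroup


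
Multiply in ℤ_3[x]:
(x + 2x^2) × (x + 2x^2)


Expand and collect like terms; reduce coefficients mod 3:
x^0: 0·0 = 0 ≡ 0 (mod 3)
x^1: 0·1 + 1·0 = 0 ≡ 0 (mod 3)
x^2: 0·2 + 1·1 + 2·0 = 1 ≡ 1 (mod 3)
x^3: 1·2 + 2·1 = 4 ≡ 1 (mod 3)
x^4: 2·2 = 4 ≡ 1 (mod 3)
Result: x^2 + x^3 + x^4

f · g = x^2 + x^3 + x^4


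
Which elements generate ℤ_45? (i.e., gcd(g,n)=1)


g generates ℤ_n iff gcd(g,n) = 1
Prime factors of 45: 3, 5
Generators are g ∈ {1,...,44} not divisible by any of these primes.
Generators: {1, 2, 4, 7, 8, 11, 13, 14, 16, 17, 19, 22, 23, 26, 28, 29, 31, 32, 34, 37, 38, 41, 43, 44}
Number of generators = φ(45) = 24

Generators of ℤ_45 = {1, 2, 4, 7, 8, 11, 13, 14, 16, 17, 19, 22, 23, 26, 28, 29, 31, 32, 34, 37, 38, 41, 43, 44}


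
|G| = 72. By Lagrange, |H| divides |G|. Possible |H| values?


Lagrange's theorem: |H| divides |G|
|G| = 72
Divisors of 72: 1, 2, 3, 4, 6, 8, 9, 12, 18, 24, 36, 72

Possible subgroup orders: {1, 2, 3, 4, 6, 8, 9, 12, 18, 24, 36, 72}


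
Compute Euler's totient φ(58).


Factor n: 58 = 2 × 29
φ(n) = n · ∏(1 - 1/p) over distinct primes p | n
φ(58) = 58 · (1 - 1/2) · (1 - 1/29) = 28

φ(58) = 28


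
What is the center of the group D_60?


Z(G) = {g ∈ G | gx = xg for all x ∈ G}
For even n, Z(D_n) = {e, r^(n/2)}: the 180° rotation r^30 commutes with every reflection and rotation

Z(D_60) = {e, r^30}


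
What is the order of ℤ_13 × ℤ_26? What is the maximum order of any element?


|ℤ_13 × ℤ_26| = 13 × 26 = 338
Max element order = lcm(13,26) = 26
Cyclic? No (gcd=13)

|ℤ_13×ℤ_26| = 338, max element order = 26


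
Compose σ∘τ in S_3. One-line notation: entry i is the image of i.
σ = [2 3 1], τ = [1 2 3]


σ∘τ: apply τ first, then σ
1 →τ 1 →σ 2
2 →τ 2 →σ 3
3 →τ 3 →σ 1

σ∘τ = [2 3 1]


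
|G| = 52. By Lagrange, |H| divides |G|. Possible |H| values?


Lagrange's theorem: |H| divides |G|
|G| = 52
Divisors of 52: 1, 2, 4, 13, 26, 52

Possible subgroup orders: {1, 2, 4, 13, 26, 52}


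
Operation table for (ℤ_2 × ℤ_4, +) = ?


Elements: {(0,0), (0,1), (0,2), (0,3), (1,0), (1,1), (1,2), (1,3)}
Operation: componentwise addition mod (2, 4)
Entry (a, b) = ((a₁+b₁) mod 2, (a₂+b₂) mod 4)

Cayley table:
      | (0,0) | (0,1) | (0,2) | (0,3) | (1,0) | (1,1) | (1,2) | (1,3)
(0,0) | (0,0) | (0,1) | (0,2) | (0,3) | (1,0) | (1,1) | (1,2) | (1,3)
(0,1) | (0,1) | (0,2) | (0,3) | (0,0) | (1,1) | (1,2) | (1,3) | (1,0)
(0,2) | (0,2) | (0,3) | (0,0) | (0,1) | (1,2) | (1,3) | (1,0) | (1,1)
(0,3) | (0,3) | (0,0) | (0,1) | (0,2) | (1,3) | (1,0) | (1,1) | (1,2)
(1,0) | (1,0) | (1,1) | (1,2) | (1,3) | (0,0) | (0,1) | (0,2) | (0,3)
(1,1) | (1,1) | (1,2) | (1,3) | (1,0) | (0,1) | (0,2) | (0,3) | (0,0)
(1,2) | (1,2) | (1,3) | (1,0) | (1,1) | (0,2) | (0,3) | (0,0) | (0,1)
(1,3) | (1,3) | (1,0) | (1,1) | (1,2) | (0,3) | (0,0) | (0,1) | (0,2)


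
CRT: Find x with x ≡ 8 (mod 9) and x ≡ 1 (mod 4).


m₁ = 9, m₂ = 4, gcd = 1, so CRT applies. M = m₁·m₂ = 36
Let M₁ = M/m₁ = 4, M₂ = M/m₂ = 9
Find y₁ ≡ M₁⁻¹ (mod m₁): 4⁻¹ ≡ 7 (mod 9)
Find y₂ ≡ M₂⁻¹ (mod m₂): 9⁻¹ ≡ 1 (mod 4)
x = a₁·M₁·y₁ + a₂·M₂·y₂ = 8·4·7 + 1·9·1 = 233
Reduce mod 36: x ≡ 17
Check: 17 mod 9 = 8 ✓, 17 mod 4 = 1 ✓

x ≡ 17 (mod 36)


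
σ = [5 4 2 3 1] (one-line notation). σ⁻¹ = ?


To find σ⁻¹, swap domain and range:
σ(1) = 5 → σ⁻¹(5) = 1
σ(2) = 4 → σ⁻¹(4) = 2
σ(3) = 2 → σ⁻¹(2) = 3
σ(4) = 3 → σ⁻¹(3) = 4
σ(5) = 1 → σ⁻¹(1) = 5

σ⁻¹ = [5 3 4 2 1]


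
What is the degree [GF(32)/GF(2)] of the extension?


GF(32) = GF(2^5), so the extension degree is 5

[GF(32)/GF(2)] = 5


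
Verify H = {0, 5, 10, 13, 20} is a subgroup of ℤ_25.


Subgroup test for H = {0, 5, 10, 13, 20} in (ℤ_25, +):
(1) 0 ∈ H? Yes
(2) Closure: for all a,b ∈ H, (a+b) mod 25 ∈ H? No  [counterexample: 5 + 10 = 15 ∉ H]
(3) Inverses: for all a ∈ H, -a mod 25 ∈ H? No

No, H is not a subgroup of ℤ_25


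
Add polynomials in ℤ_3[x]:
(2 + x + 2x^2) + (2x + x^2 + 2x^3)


Add coefficients mod 3:
x^0: 2 + 0 = 2 (mod 3)
x^1: 1 + 2 = 0 (mod 3)
x^2: 2 + 1 = 0 (mod 3)
x^3: 0 + 2 = 2 (mod 3)
Result: 2 + 2x^3

f + g = 2 + 2x^3


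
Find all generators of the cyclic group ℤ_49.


g generates ℤ_n iff gcd(g,n) = 1
Prime factors of 49: 7
Generators are g ∈ {1,...,48} not divisible by any of these primes.
Generators: {1, 2, 3, 4, 5, 6, 8, 9, 10, 11, 12, 13, 15, 16, 17, 18, 19, 20, 22, 23, 24, 25, 26, 27, 29, 30, 31, 32, 33, 34, 36, 37, 38, 39, 40, 41, 43, 44, 45, 46, 47, 48}
Number of generators = φ(49) = 42

Generators of ℤ_49 = {1, 2, 3, 4, 5, 6, 8, 9, 10, 11, 12, 13, 15, 16, 17, 18, 19, 20, 22, 23, 24, 25, 26, 27, 29, 30, 31, 32, 33, 34, 36, 37, 38, 39, 40, 41, 43, 44, 45, 46, 47, 48}


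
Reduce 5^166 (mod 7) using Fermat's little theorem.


Fermat's little theorem: if p is prime and gcd(a,p)=1, then a^(p-1) ≡ 1 (mod p)
p = 7 is prime, gcd(5,7) = 1
Reduce exponent: 166 mod 6 = 4
So 5^166 ≡ 5^4 (mod 7)
5^4 mod 7 = 2

5^166 ≡ 2 (mod 7)


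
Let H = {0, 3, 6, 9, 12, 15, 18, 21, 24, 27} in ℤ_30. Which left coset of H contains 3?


3 + H = {3 + h (mod 30) : h ∈ H}
3+0=3, 3+3=6, 3+6=9, 3+9=12, 3+12=15, 3+15=18, 3+18=21, 3+21=24, 3+24=27, 3+27=0
3 + H = {0, 3, 6, 9, 12, 15, 18, 21, 24, 27} = 0 + H

3 + H = {0, 3, 6, 9, 12, 15, 18, 21, 24, 27}


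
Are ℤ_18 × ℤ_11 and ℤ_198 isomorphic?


Comparing ℤ_18 × ℤ_11 and ℤ_198:
gcd(18,11) = 1, so ℤ_18 × ℤ_11 ≅ ℤ_198 (CRT)

Yes, ℤ_18 × ℤ_11 ≅ ℤ_198


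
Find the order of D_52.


|D_n| = 2n (n rotations and n reflections)
|D_52| = 2×52 = 104

|D_52| = 104


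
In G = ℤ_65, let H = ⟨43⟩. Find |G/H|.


|⟨43⟩| = n / gcd(43, 65) = 65 / 1 = 65
H is normal (ℤ_65 is abelian).
|G/H| = |G| / |H| = 65 / 65 = 1

|G/H| = 1


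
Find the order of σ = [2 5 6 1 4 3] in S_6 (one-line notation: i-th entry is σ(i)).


Cycle decomposition: (1 2 5 4) (3 6)
Cycle lengths: 4, 2
Order = lcm(4, 2) = 4

ord(σ) = 4


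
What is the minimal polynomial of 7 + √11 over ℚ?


Let α = 7 + √11. Then α - 7 = √11, so (α - 7)² = 11, giving α² - 14α + 38 = 0. Degree 2 and α ∉ ℚ, so this is the minimal polynomial.

Minimal polynomial: x² - 14x + 38


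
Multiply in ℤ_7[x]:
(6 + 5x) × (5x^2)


Expand and collect like terms; reduce coefficients mod 7:
x^0: 6·0 = 0 ≡ 0 (mod 7)
x^1: 6·0 + 5·0 = 0 ≡ 0 (mod 7)
x^2: 6·5 + 5·0 = 30 ≡ 2 (mod 7)
x^3: 5·5 = 25 ≡ 4 (mod 7)
Result: 2x^2 + 4x^3

f · g = 2x^2 + 4x^3


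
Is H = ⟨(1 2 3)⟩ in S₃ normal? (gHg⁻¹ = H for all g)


H = ⟨(1 2 3)⟩ in S₃
⟨(1 2 3)⟩ has order 3 and index 2 in S₃; index-2 subgroups are normal

Yes, normal subgroup


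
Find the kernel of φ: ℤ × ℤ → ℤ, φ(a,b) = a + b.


Kernel = preimage of identity
ker(φ) = {(a,b) ∈ ℤ² | a+b = 0} = {(a,-a) | a ∈ ℤ}

ker(φ) = {(a,-a) | a ∈ ℤ}


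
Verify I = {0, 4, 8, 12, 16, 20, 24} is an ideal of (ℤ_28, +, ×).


Check ideal conditions for I = {0, 4, 8, 12, 16, 20, 24} in ℤ_28:
(1) I is an additive subgroup? Yes
(2) For r ∈ ℤ_28 and a ∈ I: r·a ∈ I? Yes

Yes, I is an ideal of ℤ_28


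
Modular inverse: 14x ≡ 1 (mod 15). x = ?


Use the extended Euclidean algorithm to write 1 = 14·s + 15·t; then s mod 15 is the inverse.
Euclidean algorithm:
  14 = 0·15 + 14
  15 = 1·14 + 1
  14 = 14·1 + 0
gcd(14,15) = 1
Back-substitution gives: 14·(-1) + 15·(1) = 1
So 14⁻¹ ≡ -1 ≡ 14 (mod 15)
Check: 14 × 14 = 196 ≡ 1 (mod 15) ✓

14⁻¹ ≡ 14 (mod 15)


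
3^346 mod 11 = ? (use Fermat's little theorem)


Fermat's little theorem: if p is prime and gcd(a,p)=1, then a^(p-1) ≡ 1 (mod p)
p = 11 is prime, gcd(3,11) = 1
Reduce exponent: 346 mod 10 = 6
So 3^346 ≡ 3^6 (mod 11)
3^6 mod 11 = 3

3^346 ≡ 3 (mod 11)


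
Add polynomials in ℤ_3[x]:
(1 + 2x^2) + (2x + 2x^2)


Add coefficients mod 3:
x^0: 1 + 0 = 1 (mod 3)
x^1: 0 + 2 = 2 (mod 3)
x^2: 2 + 2 = 1 (mod 3)
Result: 1 + 2x + x^2

f + g = 1 + 2x + x^2


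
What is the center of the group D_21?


Z(G) = {g ∈ G | gx = xg for all x ∈ G}
For odd n, Z(D_n) = {e}: no nontrivial rotation commutes with all reflections

Z(D_21) = {e}


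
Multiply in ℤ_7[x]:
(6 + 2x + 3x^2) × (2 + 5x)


Expand and collect like terms; reduce coefficients mod 7:
x^0: 6·2 = 12 ≡ 5 (mod 7)
x^1: 6·5 + 2·2 = 34 ≡ 6 (mod 7)
x^2: 2·5 + 3·2 = 16 ≡ 2 (mod 7)
x^3: 3·5 = 15 ≡ 1 (mod 7)
Result: 5 + 6x + 2x^2 + x^3

f · g = 5 + 6x + 2x^2 + x^3


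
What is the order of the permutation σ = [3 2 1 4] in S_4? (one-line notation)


Cycle decomposition: (1 3)
Cycle lengths: 2
Order = lcm(2) = 2

ord(σ) = 2


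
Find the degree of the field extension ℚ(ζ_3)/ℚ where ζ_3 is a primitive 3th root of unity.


[ℚ(ζ_n):ℚ] = deg Φ_n(x) = φ(n). Here φ(3) = 2

[ℚ(ζ_3)/ℚ where ζ_3 is a primitive 3th root of unity] = 2


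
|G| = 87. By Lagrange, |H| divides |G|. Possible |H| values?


Lagrange's theorem: |H| divides |G|
|G| = 87
Divisors of 87: 1, 3, 29, 87

Possible subgroup orders: {1, 3, 29, 87}


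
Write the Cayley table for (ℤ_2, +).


Elements: {0, 1}
Operation: addition mod 2
Entry (a, b) = (a + b) mod 2

Cayley table:
  | 0 | 1
0 | 0 | 1
1 | 1 | 0


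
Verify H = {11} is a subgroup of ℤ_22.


Subgroup test for H = {11} in (ℤ_22, +):
(1) 0 ∈ H? No
(2) Closure: for all a,b ∈ H, (a+b) mod 22 ∈ H? No  [counterexample: 11 + 11 = 0 ∉ H]
(3) Inverses: for all a ∈ H, -a mod 22 ∈ H? Yes

No, H is not a subgroup of ℤ_22


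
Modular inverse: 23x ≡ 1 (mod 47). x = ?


Use the extended Euclidean algorithm to write 1 = 23·s + 47·t; then s mod 47 is the inverse.
Euclidean algorithm:
  23 = 0·47 + 23
  47 = 2·23 + 1
  23 = 23·1 + 0
gcd(23,47) = 1
Back-substitution gives: 23·(-2) + 47·(1) = 1
So 23⁻¹ ≡ -2 ≡ 45 (mod 47)
Check: 23 × 45 = 1035 ≡ 1 (mod 47) ✓

23⁻¹ ≡ 45 (mod 47)


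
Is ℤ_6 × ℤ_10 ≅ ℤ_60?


Comparing ℤ_6 × ℤ_10 and ℤ_60:
gcd(6,10) = 2 ≠ 1. Max element order in ℤ_6×ℤ_10 is lcm(6,10) = 30 < 60, so it has no element of order 60

No, ℤ_6 × ℤ_10 ≇ ℤ_60


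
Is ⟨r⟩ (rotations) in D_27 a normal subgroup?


H = ⟨r⟩ (rotations) in D_27
The rotation subgroup ⟨r⟩ has index 2 in D_27, so it is normal

Yes, normal subgroup


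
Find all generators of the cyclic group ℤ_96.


g generates ℤ_n iff gcd(g,n) = 1
Prime factors of 96: 2, 3
Generators are g ∈ {1,...,95} not divisible by any of these primes.
Generators: {1, 5, 7, 11, 13, 17, 19, 23, 25, 29, 31, 35, 37, 41, 43, 47, 49, 53, 55, 59, 61, 65, 67, 71, 73, 77, 79, 83, 85, 89, 91, 95}
Number of generators = φ(96) = 32

Generators of ℤ_96 = {1, 5, 7, 11, 13, 17, 19, 23, 25, 29, 31, 35, 37, 41, 43, 47, 49, 53, 55, 59, 61, 65, 67, 71, 73, 77, 79, 83, 85, 89, 91, 95}


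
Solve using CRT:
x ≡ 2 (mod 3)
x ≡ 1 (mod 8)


m₁ = 3, m₂ = 8, gcd = 1, so CRT applies. M = m₁·m₂ = 24
Let M₁ = M/m₁ = 8, M₂ = M/m₂ = 3
Find y₁ ≡ M₁⁻¹ (mod m₁): 8⁻¹ ≡ 2 (mod 3)
Find y₂ ≡ M₂⁻¹ (mod m₂): 3⁻¹ ≡ 3 (mod 8)
x = a₁·M₁·y₁ + a₂·M₂·y₂ = 2·8·2 + 1·3·3 = 41
Reduce mod 24: x ≡ 17
Check: 17 mod 3 = 2 ✓, 17 mod 8 = 1 ✓

x ≡ 17 (mod 24)


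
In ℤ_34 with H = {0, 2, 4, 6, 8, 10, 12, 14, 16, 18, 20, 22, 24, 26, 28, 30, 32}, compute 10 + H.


10 + H = {10 + h (mod 34) : h ∈ H}
10+0=10, 10+2=12, 10+4=14, 10+6=16, 10+8=18, 10+10=20, 10+12=22, 10+14=24, 10+16=26, 10+18=28, 10+20=30, 10+22=32, 10+24=0, 10+26=2, 10+28=4, 10+30=6, 10+32=8
10 + H = {0, 2, 4, 6, 8, 10, 12, 14, 16, 18, 20, 22, 24, 26, 28, 30, 32} = 0 + H

10 + H = {0, 2, 4, 6, 8, 10, 12, 14, 16, 18, 20, 22, 24, 26, 28, 30, 32}


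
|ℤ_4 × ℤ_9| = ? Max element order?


|ℤ_4 × ℤ_9| = 4 × 9 = 36
Max element order = lcm(4,9) = 36
Cyclic? Yes (gcd=1)

|ℤ_4×ℤ_9| = 36, max element order = 36


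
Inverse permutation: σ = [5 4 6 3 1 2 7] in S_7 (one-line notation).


To find σ⁻¹, swap domain and range:
σ(1) = 5 → σ⁻¹(5) = 1
σ(2) = 4 → σ⁻¹(4) = 2
σ(3) = 6 → σ⁻¹(6) = 3
σ(4) = 3 → σ⁻¹(3) = 4
σ(5) = 1 → σ⁻¹(1) = 5
σ(6) = 2 → σ⁻¹(2) = 6
σ(7) = 7 → σ⁻¹(7) = 7

σ⁻¹ = [5 6 4 2 1 3 7]


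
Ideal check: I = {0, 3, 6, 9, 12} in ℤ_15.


Check ideal conditions for I = {0, 3, 6, 9, 12} in ℤ_15:
(1) I is an additive subgroup? Yes
(2) For r ∈ ℤ_15 and a ∈ I: r·a ∈ I? Yes

Yes, I is an ideal of ℤ_15


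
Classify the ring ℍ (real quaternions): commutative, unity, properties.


quaternion multiplication is non-commutative (ij = k ≠ ji = -k); has unity 1; a division ring but not an integral domain since integral domains are commutative by convention
Commutative: No
Integral domain: No
Has unity: Yes

ℍ (real quaternions): Commutative=No, Unity=Yes


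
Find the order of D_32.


|D_n| = 2n (n rotations and n reflections)
|D_32| = 2×32 = 64

|D_32| = 64


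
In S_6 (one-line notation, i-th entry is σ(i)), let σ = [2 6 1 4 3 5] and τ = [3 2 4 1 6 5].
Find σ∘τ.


σ∘τ: apply τ first, then σ
1 →τ 3 →σ 1
2 →τ 2 →σ 6
3 →τ 4 →σ 4
4 →τ 1 →σ 2
5 →τ 6 →σ 5
6 →τ 5 →σ 3

σ∘τ = [1 6 4 2 5 3]


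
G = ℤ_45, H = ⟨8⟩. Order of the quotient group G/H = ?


|⟨8⟩| = n / gcd(8, 45) = 45 / 1 = 45
H is normal (ℤ_45 is abelian).
|G/H| = |G| / |H| = 45 / 45 = 1

|G/H| = 1


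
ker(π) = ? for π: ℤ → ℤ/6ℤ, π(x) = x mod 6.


Kernel = preimage of identity
ker(π) = multiples of 6 = 6ℤ

ker(π) = 6ℤ


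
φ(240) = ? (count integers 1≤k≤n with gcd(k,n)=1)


Factor n: 240 = 2^4 × 3 × 5
φ(n) = n · ∏(1 - 1/p) over distinct primes p | n
φ(240) = 240 · (1 - 1/2) · (1 - 1/3) · (1 - 1/5) = 64

φ(240) = 64


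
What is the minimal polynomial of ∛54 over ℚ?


∛54 satisfies x³ - 54 = 0, irreducible over ℚ (no rational root; 54 is not a perfect cube)

Minimal polynomial: x³ - 54


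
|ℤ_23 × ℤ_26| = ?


|A × B| = |A| · |B|
|ℤ_23 × ℤ_26| = 23 × 26 = 598

|ℤ_23 × ℤ_26| = 598


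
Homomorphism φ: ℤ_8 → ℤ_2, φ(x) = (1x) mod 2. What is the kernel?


Kernel = preimage of identity
ker(φ) = {x ∈ ℤ_8 : 1x ≡ 0 (mod 2)}. Since 2 | 8, φ is well-defined. The kernel is the cyclic subgroup ⟨2⟩ of ℤ_8 (order 4), i.e. {0, 2, 4, 6}

ker(φ) = {0, 2, 4, 6}


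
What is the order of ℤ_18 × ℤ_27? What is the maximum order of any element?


|ℤ_18 × ℤ_27| = 18 × 27 = 486
Max element order = lcm(18,27) = 54
Cyclic? No (gcd=9)

|ℤ_18×ℤ_27| = 486, max element order = 54


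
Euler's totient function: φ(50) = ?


Factor n: 50 = 2 × 5^2
φ(n) = n · ∏(1 - 1/p) over distinct primes p | n
φ(50) = 50 · (1 - 1/2) · (1 - 1/5) = 20

φ(50) = 20


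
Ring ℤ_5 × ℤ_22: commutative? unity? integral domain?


Direct product ring; commutative with unity (1,1); but (1,0)·(0,1) = (0,0) gives zero divisors, so not an integral domain
Commutative: Yes
Integral domain: No
Has unity: Yes

ℤ_5 × ℤ_22: Commutative=Yes, Unity=Yes


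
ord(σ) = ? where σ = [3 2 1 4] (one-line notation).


Cycle decomposition: (1 3)
Cycle lengths: 2
Order = lcm(2) = 2

ord(σ) = 2


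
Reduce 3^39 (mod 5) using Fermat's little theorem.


Fermat's little theorem: if p is prime and gcd(a,p)=1, then a^(p-1) ≡ 1 (mod p)
p = 5 is prime, gcd(3,5) = 1
Reduce exponent: 39 mod 4 = 3
So 3^39 ≡ 3^3 (mod 5)
3^3 mod 5 = 2

3^39 ≡ 2 (mod 5)


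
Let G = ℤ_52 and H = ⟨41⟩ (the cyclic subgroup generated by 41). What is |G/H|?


|⟨41⟩| = n / gcd(41, 52) = 52 / 1 = 52
H is normal (ℤ_52 is abelian).
|G/H| = |G| / |H| = 52 / 52 = 1

|G/H| = 1


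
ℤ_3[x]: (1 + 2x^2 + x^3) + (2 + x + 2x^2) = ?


Add coefficients mod 3:
x^0: 1 + 2 = 0 (mod 3)
x^1: 0 + 1 = 1 (mod 3)
x^2: 2 + 2 = 1 (mod 3)
x^3: 1 + 0 = 1 (mod 3)
Result: x + x^2 + x^3

f + g = x + x^2 + x^3


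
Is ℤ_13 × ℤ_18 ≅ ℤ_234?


Comparing ℤ_13 × ℤ_18 and ℤ_234:
gcd(13,18) = 1, so ℤ_13 × ℤ_18 ≅ ℤ_234 (CRT)

Yes, ℤ_13 × ℤ_18 ≅ ℤ_234


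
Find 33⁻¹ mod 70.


Use the extended Euclidean algorithm to write 1 = 33·s + 70·t; then s mod 70 is the inverse.
Euclidean algorithm:
  33 = 0·70 + 33
  70 = 2·33 + 4
  33 = 8·4 + 1
  4 = 4·1 + 0
gcd(33,70) = 1
Back-substitution gives: 33·(17) + 70·(-8) = 1
So 33⁻¹ ≡ 17 ≡ 17 (mod 70)
Check: 33 × 17 = 561 ≡ 1 (mod 70) ✓

33⁻¹ ≡ 17 (mod 70)


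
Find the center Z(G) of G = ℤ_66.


Z(G) = {g ∈ G | gx = xg for all x ∈ G}
ℤ_66 is abelian, so Z(G) = G

Z(ℤ_66) = ℤ_66


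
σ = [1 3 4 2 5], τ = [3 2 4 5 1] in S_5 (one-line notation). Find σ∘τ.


σ∘τ: apply τ first, then σ
1 →τ 3 →σ 4
2 →τ 2 →σ 3
3 →τ 4 →σ 2
4 →τ 5 →σ 5
5 →τ 1 →σ 1

σ∘τ = [4 3 2 5 1]


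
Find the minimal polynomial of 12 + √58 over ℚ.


Let α = 12 + √58. Then α - 12 = √58, so (α - 12)² = 58, giving α² - 24α + 86 = 0. Degree 2 and α ∉ ℚ, so this is the minimal polynomial.

Minimal polynomial: x² - 24x + 86


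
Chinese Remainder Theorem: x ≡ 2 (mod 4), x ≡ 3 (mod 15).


m₁ = 4, m₂ = 15, gcd = 1, so CRT applies. M = m₁·m₂ = 60
Let M₁ = M/m₁ = 15, M₂ = M/m₂ = 4
Find y₁ ≡ M₁⁻¹ (mod m₁): 15⁻¹ ≡ 3 (mod 4)
Find y₂ ≡ M₂⁻¹ (mod m₂): 4⁻¹ ≡ 4 (mod 15)
x = a₁·M₁·y₁ + a₂·M₂·y₂ = 2·15·3 + 3·4·4 = 138
Reduce mod 60: x ≡ 18
Check: 18 mod 4 = 2 ✓, 18 mod 15 = 3 ✓

x ≡ 18 (mod 60)


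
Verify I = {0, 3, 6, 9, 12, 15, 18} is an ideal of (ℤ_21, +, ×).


Check ideal conditions for I = {0, 3, 6, 9, 12, 15, 18} in ℤ_21:
(1) I is an additive subgroup? Yes
(2) For r ∈ ℤ_21 and a ∈ I: r·a ∈ I? Yes

Yes, I is an ideal of ℤ_21


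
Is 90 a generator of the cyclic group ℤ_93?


g generates ℤ_n iff gcd(g, n) = 1
gcd(90, 93) = 3
Since gcd = 3 ≠ 1, ⟨90⟩ has order 31 < 93, so 90 is not a generator.

No, 90 does not generate ℤ_93


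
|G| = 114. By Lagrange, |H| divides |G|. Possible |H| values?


Lagrange's theorem: |H| divides |G|
|G| = 114
Divisors of 114: 1, 2, 3, 6, 19, 38, 57, 114

Possible subgroup orders: {1, 2, 3, 6, 19, 38, 57, 114}


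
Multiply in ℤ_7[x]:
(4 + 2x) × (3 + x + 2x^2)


Expand and collect like terms; reduce coefficients mod 7:
x^0: 4·3 = 12 ≡ 5 (mod 7)
x^1: 4·1 + 2·3 = 10 ≡ 3 (mod 7)
x^2: 4·2 + 2·1 = 10 ≡ 3 (mod 7)
x^3: 2·2 = 4 ≡ 4 (mod 7)
Result: 5 + 3x + 3x^2 + 4x^3

f · g = 5 + 3x + 3x^2 + 4x^3


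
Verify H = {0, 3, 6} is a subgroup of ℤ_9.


Subgroup test for H = {0, 3, 6} in (ℤ_9, +):
(1) 0 ∈ H? Yes
(2) Closure: for all a,b ∈ H, (a+b) mod 9 ∈ H? Yes
(3) Inverses: for all a ∈ H, -a mod 9 ∈ H? Yes

Yes, H is a subgroup of ℤ_9


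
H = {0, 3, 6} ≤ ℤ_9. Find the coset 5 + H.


5 + H = {5 + h (mod 9) : h ∈ H}
5+0=5, 5+3=8, 5+6=2
5 + H = {2, 5, 8} = 2 + H

5 + H = {2, 5, 8}


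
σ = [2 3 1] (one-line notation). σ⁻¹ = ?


To find σ⁻¹, swap domain and range:
σ(1) = 2 → σ⁻¹(2) = 1
σ(2) = 3 → σ⁻¹(3) = 2
σ(3) = 1 → σ⁻¹(1) = 3

σ⁻¹ = [3 1 2]


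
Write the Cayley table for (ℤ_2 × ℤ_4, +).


Elements: {(0,0), (0,1), (0,2), (0,3), (1,0), (1,1), (1,2), (1,3)}
Operation: componentwise addition mod (2, 4)
Entry (a, b) = ((a₁+b₁) mod 2, (a₂+b₂) mod 4)

Cayley table:
      | (0,0) | (0,1) | (0,2) | (0,3) | (1,0) | (1,1) | (1,2) | (1,3)
(0,0) | (0,0) | (0,1) | (0,2) | (0,3) | (1,0) | (1,1) | (1,2) | (1,3)
(0,1) | (0,1) | (0,2) | (0,3) | (0,0) | (1,1) | (1,2) | (1,3) | (1,0)
(0,2) | (0,2) | (0,3) | (0,0) | (0,1) | (1,2) | (1,3) | (1,0) | (1,1)
(0,3) | (0,3) | (0,0) | (0,1) | (0,2) | (1,3) | (1,0) | (1,1) | (1,2)
(1,0) | (1,0) | (1,1) | (1,2) | (1,3) | (0,0) | (0,1) | (0,2) | (0,3)
(1,1) | (1,1) | (1,2) | (1,3) | (1,0) | (0,1) | (0,2) | (0,3) | (0,0)
(1,2) | (1,2) | (1,3) | (1,0) | (1,1) | (0,2) | (0,3) | (0,0) | (0,1)
(1,3) | (1,3) | (1,0) | (1,1) | (1,2) | (0,3) | (0,0) | (0,1) | (0,2)


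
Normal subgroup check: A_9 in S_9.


H = A_9 in S_9
A_9 has index 2 in S_9, and every subgroup of index 2 is normal

Yes, normal subgroup


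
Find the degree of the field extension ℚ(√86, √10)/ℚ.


[ℚ(√86,√10):ℚ] = [ℚ(√86,√10):ℚ(√86)]·[ℚ(√86):ℚ] = 2·2 = 4

[ℚ(√86, √10)/ℚ] = 4


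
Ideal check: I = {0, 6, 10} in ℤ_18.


Check ideal conditions for I = {0, 6, 10} in ℤ_18:
(1) I is an additive subgroup? No
(2) For r ∈ ℤ_18 and a ∈ I: r·a ∈ I? No  [counterexample: r=2, a=6, r·a mod 18 = 12 ∉ I]

No, I is not an ideal of ℤ_18


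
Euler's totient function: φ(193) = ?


Factor n: 193 = 193
φ(n) = n · ∏(1 - 1/p) over distinct primes p | n
φ(193) = 193 · (1 - 1/193) = 192

φ(193) = 192


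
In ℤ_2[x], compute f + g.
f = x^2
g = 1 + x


Add coefficients mod 2:
x^0: 0 + 1 = 1 (mod 2)
x^1: 0 + 1 = 1 (mod 2)
x^2: 1 + 0 = 1 (mod 2)
Result: 1 + x + x^2

f + g = 1 + x + x^2


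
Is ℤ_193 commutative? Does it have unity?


ℤ_193 is a commutative ring with unity 1; 193 is prime, so ℤ_193 is a field (hence an integral domain)
Commutative: Yes
Integral domain: Yes
Has unity: Yes

ℤ_193: Commutative=Yes, Unity=Yes


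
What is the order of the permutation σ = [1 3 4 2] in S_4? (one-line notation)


Cycle decomposition: (2 3 4)
Cycle lengths: 3
Order = lcm(3) = 3

ord(σ) = 3


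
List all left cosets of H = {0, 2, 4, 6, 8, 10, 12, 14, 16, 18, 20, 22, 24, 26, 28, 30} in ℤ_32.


H = {0, 2, 4, 6, 8, 10, 12, 14, 16, 18, 20, 22, 24, 26, 28, 30}, |H| = 16
Number of cosets = |G|/|H| = 32/16 = 2
0 + H = {0, 2, 4, 6, 8, 10, 12, 14, 16, 18, 20, 22, 24, 26, 28, 30}
1 + H = {1, 3, 5, 7, 9, 11, 13, 15, 17, 19, 21, 23, 25, 27, 29, 31}

Cosets: 0+H={0,2,4,6,8,10,12,14,16,18,20,22,24,26,28,30}; 1+H={1,3,5,7,9,11,13,15,17,19,21,23,25,27,29,31}


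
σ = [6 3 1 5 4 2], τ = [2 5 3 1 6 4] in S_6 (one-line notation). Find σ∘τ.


σ∘τ: apply τ first, then σ
1 →τ 2 →σ 3
2 →τ 5 →σ 4
3 →τ 3 →σ 1
4 →τ 1 →σ 6
5 →τ 6 →σ 2
6 →τ 4 →σ 5

σ∘τ = [3 4 1 6 2 5]


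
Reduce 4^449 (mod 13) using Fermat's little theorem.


Fermat's little theorem: if p is prime and gcd(a,p)=1, then a^(p-1) ≡ 1 (mod p)
p = 13 is prime, gcd(4,13) = 1
Reduce exponent: 449 mod 12 = 5
So 4^449 ≡ 4^5 (mod 13)
4^5 mod 13 = 10

4^449 ≡ 10 (mod 13)


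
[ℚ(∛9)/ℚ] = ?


∛9 has minimal polynomial x³ - 9 (irreducible over ℚ since 9 is not a perfect cube)

[ℚ(∛9)/ℚ] = 3


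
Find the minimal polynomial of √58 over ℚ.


√58 satisfies x² - 58 = 0, irreducible over ℚ since 58 is squarefree

Minimal polynomial: x² - 58


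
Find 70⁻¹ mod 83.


Use the extended Euclidean algorithm to write 1 = 70·s + 83·t; then s mod 83 is the inverse.
Euclidean algorithm:
  70 = 0·83 + 70
  83 = 1·70 + 13
  70 = 5·13 + 5
  13 = 2·5 + 3
  5 = 1·3 + 2
  3 = 1·2 + 1
  2 = 2·1 + 0
gcd(70,83) = 1
Back-substitution gives: 70·(-32) + 83·(27) = 1
So 70⁻¹ ≡ -32 ≡ 51 (mod 83)
Check: 70 × 51 = 3570 ≡ 1 (mod 83) ✓

70⁻¹ ≡ 51 (mod 83)


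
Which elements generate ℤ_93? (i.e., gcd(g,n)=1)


g generates ℤ_n iff gcd(g,n) = 1
Prime factors of 93: 3, 31
Generators are g ∈ {1,...,92} not divisible by any of these primes.
Generators: {1, 2, 4, 5, 7, 8, 10, 11, 13, 14, 16, 17, 19, 20, 22, 23, 25, 26, 28, 29, 32, 34, 35, 37, 38, 40, 41, 43, 44, 46, 47, 49, 50, 52, 53, 55, 56, 58, 59, 61, 64, 65, 67, 68, 70, 71, 73, 74, 76, 77, 79, 80, 82, 83, 85, 86, 88, 89, 91, 92}
Number of generators = φ(93) = 60

Generators of ℤ_93 = {1, 2, 4, 5, 7, 8, 10, 11, 13, 14, 16, 17, 19, 20, 22, 23, 25, 26, 28, 29, 32, 34, 35, 37, 38, 40, 41, 43, 44, 46, 47, 49, 50, 52, 53, 55, 56, 58, 59, 61, 64, 65, 67, 68, 70, 71, 73, 74, 76, 77, 79, 80, 82, 83, 85, 86, 88, 89, 91, 92}


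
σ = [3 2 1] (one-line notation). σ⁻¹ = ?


To find σ⁻¹, swap domain and range:
σ(1) = 3 → σ⁻¹(3) = 1
σ(2) = 2 → σ⁻¹(2) = 2
σ(3) = 1 → σ⁻¹(1) = 3

σ⁻¹ = [3 2 1]


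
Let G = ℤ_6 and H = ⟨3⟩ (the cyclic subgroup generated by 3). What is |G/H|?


|⟨3⟩| = n / gcd(3, 6) = 6 / 3 = 2
H is normal (ℤ_6 is abelian).
|G/H| = |G| / |H| = 6 / 2 = 3

|G/H| = 3


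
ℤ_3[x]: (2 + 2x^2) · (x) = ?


Expand and collect like terms; reduce coefficients mod 3:
x^0: 2·0 = 0 ≡ 0 (mod 3)
x^1: 2·1 + 0·0 = 2 ≡ 2 (mod 3)
x^2: 0·1 + 2·0 = 0 ≡ 0 (mod 3)
x^3: 2·1 = 2 ≡ 2 (mod 3)
Result: 2x + 2x^3

f · g = 2x + 2x^3


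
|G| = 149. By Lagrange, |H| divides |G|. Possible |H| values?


Lagrange's theorem: |H| divides |G|
|G| = 149
Divisors of 149: 1, 149

Possible subgroup orders: {1, 149}


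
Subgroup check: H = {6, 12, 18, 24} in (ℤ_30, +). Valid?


Subgroup test for H = {6, 12, 18, 24} in (ℤ_30, +):
(1) 0 ∈ H? No
(2) Closure: for all a,b ∈ H, (a+b) mod 30 ∈ H? No  [counterexample: 6 + 24 = 0 ∉ H]
(3) Inverses: for all a ∈ H, -a mod 30 ∈ H? Yes

No, H is not a subgroup of ℤ_30


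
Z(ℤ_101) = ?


Z(G) = {g ∈ G | gx = xg for all x ∈ G}
ℤ_101 is abelian, so Z(G) = G

Z(ℤ_101) = ℤ_101
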